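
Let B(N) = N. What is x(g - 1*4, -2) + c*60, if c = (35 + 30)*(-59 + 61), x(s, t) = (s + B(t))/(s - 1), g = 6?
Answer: 7800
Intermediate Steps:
x(s, t) = (s + t)/(-1 + s) (x(s, t) = (s + t)/(s - 1) = (s + t)/(-1 + s))
c = 130 (c = 65*2 = 130)
x(g - 1*4, -2) + c*60 = ((6 - 1*4) - 2)/(-1 + (6 - 1*4)) + 130*60 = ((6 - 4) - 2)/(-1 + (6 - 4)) + 7800 = (2 - 2)/(-1 + 2) + 7800 = 0/1 + 7800 = 1*0 + 7800 = 0 + 7800 = 7800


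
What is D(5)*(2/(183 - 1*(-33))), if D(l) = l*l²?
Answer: 125/108 ≈ 1.1574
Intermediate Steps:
D(l) = l³
D(5)*(2/(183 - 1*(-33))) = 5³*(2/(183 - 1*(-33))) = 125*(2/(183 + 33)) = 125*(2/216) = 125*(2*(1/216)) = 125*(1/108) = 125/108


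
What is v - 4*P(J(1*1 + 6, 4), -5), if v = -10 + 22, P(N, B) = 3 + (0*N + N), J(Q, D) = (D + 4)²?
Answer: -256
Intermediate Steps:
J(Q, D) = (4 + D)²
P(N, B) = 3 + N (P(N, B) = 3 + (0 + N) = 3 + N)
v = 12
v - 4*P(J(1*1 + 6, 4), -5) = 12 - 4*(3 + (4 + 4)²) = 12 - 4*(3 + 8²) = 12 - 4*(3 + 64) = 12 - 4*67 = 12 - 268 = -256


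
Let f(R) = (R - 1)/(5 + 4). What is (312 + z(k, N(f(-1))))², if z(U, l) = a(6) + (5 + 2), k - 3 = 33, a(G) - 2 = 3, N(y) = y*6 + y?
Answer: 104976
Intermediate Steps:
f(R) = -⅑ + R/9 (f(R) = (-1 + R)/9 = (-1 + R)*(⅑) = -⅑ + R/9)
N(y) = 7*y (N(y) = 6*y + y = 7*y)
a(G) = 5 (a(G) = 2 + 3 = 5)
k = 36 (k = 3 + 33 = 36)
z(U, l) = 12 (z(U, l) = 5 + (5 + 2) = 5 + 7 = 12)
(312 + z(k, N(f(-1))))² = (312 + 12)² = 324² = 104976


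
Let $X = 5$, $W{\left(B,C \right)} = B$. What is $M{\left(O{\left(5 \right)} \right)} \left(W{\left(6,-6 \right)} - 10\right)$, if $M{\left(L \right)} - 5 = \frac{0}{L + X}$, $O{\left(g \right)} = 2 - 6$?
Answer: $-20$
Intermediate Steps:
$O{\left(g \right)} = -4$ ($O{\left(g \right)} = 2 - 6 = -4$)
$M{\left(L \right)} = 5$ ($M{\left(L \right)} = 5 + \frac{0}{L + 5} = 5 + \frac{0}{5 + L} = 5 + 0 = 5$)
$M{\left(O{\left(5 \right)} \right)} \left(W{\left(6,-6 \right)} - 10\right) = 5 \left(6 - 10\right) = 5 \left(-4\right) = -20$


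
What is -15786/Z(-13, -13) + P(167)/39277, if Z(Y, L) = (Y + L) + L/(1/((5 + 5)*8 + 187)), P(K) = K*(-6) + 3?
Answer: 616533219/137351669 ≈ 4.4887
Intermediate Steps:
P(K) = 3 - 6*K (P(K) = -6*K + 3 = 3 - 6*K)
Z(Y, L) = Y + 268*L (Z(Y, L) = (L + Y) + L/(1/(10*8 + 187)) = (L + Y) + L/(1/(80 + 187)) = (L + Y) + L/(1/267) = (L + Y) + L*267 = (L + Y) + 267*L = Y + 268*L)
-15786/Z(-13, -13) + P(167)/39277 = -15786/(-13 + 268*(-13)) + (3 - 6*167)/39277 = -15786/(-13 - 3484) + (3 - 1002)*(1/39277) = -15786/(-3497) - 999*1/39277 = -15786*(-1/3497) - 999/39277 = 15786/3497 - 999/39277 = 616533219/137351669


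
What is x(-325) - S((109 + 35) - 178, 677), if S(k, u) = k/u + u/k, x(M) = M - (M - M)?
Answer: -7021365/23018 ≈ -305.04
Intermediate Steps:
x(M) = M (x(M) = M - 1*0 = M + 0 = M)
x(-325) - S((109 + 35) - 178, 677) = -325 - (((109 + 35) - 178)/677 + 677/((109 + 35) - 178)) = -325 - ((144 - 178)*(1/677) + 677/(144 - 178)) = -325 - (-34*1/677 + 677/(-34)) = -325 - (-34/677 + 677*(-1/34)) = -325 - (-34/677 - 677/34) = -325 - 1*(-459485/23018) = -325 + 459485/23018 = -7021365/23018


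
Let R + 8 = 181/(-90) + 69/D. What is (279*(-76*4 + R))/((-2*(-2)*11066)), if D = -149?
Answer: -130730069/65953360 ≈ -1.9822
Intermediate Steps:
R = -140459/13410 (R = -8 + (181/(-90) + 69/(-149)) = -8 + (181*(-1/90) + 69*(-1/149)) = -8 + (-181/90 - 69/149) = -8 - 33179/13410 = -140459/13410 ≈ -10.474)
(279*(-76*4 + R))/((-2*(-2)*11066)) = (279*(-76*4 - 140459/13410))/((-2*(-2)*11066)) = (279*(-304 - 140459/13410))/((4*11066)) = (279*(-4217099/13410))/44264 = -130730069/1490*1/44264 = -130730069/65953360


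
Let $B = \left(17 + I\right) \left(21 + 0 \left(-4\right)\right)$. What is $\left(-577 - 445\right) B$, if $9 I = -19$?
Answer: $- \frac{958636}{3} \approx -3.1955 \cdot 10^{5}$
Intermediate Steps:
$I = - \frac{19}{9}$ ($I = \frac{1}{9} \left(-19\right) = - \frac{19}{9} \approx -2.1111$)
$B = \frac{938}{3}$ ($B = \left(17 - \frac{19}{9}\right) \left(21 + 0 \left(-4\right)\right) = \frac{134 \left(21 + 0\right)}{9} = \frac{134}{9} \cdot 21 = \frac{938}{3} \approx 312.67$)
$\left(-577 - 445\right) B = \left(-577 - 445\right) \frac{938}{3} = \left(-1022\right) \frac{938}{3} = - \frac{958636}{3}$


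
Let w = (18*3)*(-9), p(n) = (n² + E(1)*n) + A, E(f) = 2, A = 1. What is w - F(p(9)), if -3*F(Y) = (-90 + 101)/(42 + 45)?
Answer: -126835/261 ≈ -485.96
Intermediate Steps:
p(n) = 1 + n² + 2*n (p(n) = (n² + 2*n) + 1 = 1 + n² + 2*n)
F(Y) = -11/261 (F(Y) = -(-90 + 101)/(3*(42 + 45)) = -11/(3*87) = -⅓*11/87 = -11/261)
w = -486 (w = 54*(-9) = -486)
w - F(p(9)) = -486 - 1*(-11/261) = -486 + 11/261 = -126835/261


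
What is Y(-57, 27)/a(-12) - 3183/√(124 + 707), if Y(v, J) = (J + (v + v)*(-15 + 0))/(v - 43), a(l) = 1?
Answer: -1737/100 - 1061*√831/277 ≈ -127.79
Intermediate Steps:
Y(v, J) = (J - 30*v)/(-43 + v) (Y(v, J) = (J + (2*v)*(-15))/(-43 + v) = (J - 30*v)/(-43 + v))
Y(-57, 27)/a(-12) - 3183/√(124 + 707) = ((27 - 30*(-57))/(-43 - 57))/1 - 3183/√(124 + 707) = ((27 + 1710)/(-100))*1 - 3183*√831/831 = -1/100*1737*1 - 1061*√831/277 = -1737/100*1 - 1061*√831/277 = -1737/100 - 1061*√831/277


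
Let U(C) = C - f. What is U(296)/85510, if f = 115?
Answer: 181/85510 ≈ 0.0021167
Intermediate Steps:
U(C) = -115 + C (U(C) = C - 1*115 = C - 115 = -115 + C)
U(296)/85510 = (-115 + 296)/85510 = 181*(1/85510) = 181/85510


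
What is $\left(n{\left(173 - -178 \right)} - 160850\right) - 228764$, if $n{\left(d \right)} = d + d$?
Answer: $-388912$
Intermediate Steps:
$n{\left(d \right)} = 2 d$
$\left(n{\left(173 - -178 \right)} - 160850\right) - 228764 = \left(2 \left(173 - -178\right) - 160850\right) - 228764 = \left(2 \left(173 + 178\right) - 160850\right) - 228764 = \left(2 \cdot 351 - 160850\right) - 228764 = \left(702 - 160850\right) - 228764 = -160148 - 228764 = -388912$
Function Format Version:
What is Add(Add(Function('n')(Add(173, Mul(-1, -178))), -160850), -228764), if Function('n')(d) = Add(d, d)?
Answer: -388912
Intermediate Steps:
Function('n')(d) = Mul(2, d)
Add(Add(Function('n')(Add(173, Mul(-1, -178))), -160850), -228764) = Add(Add(Mul(2, Add(173, Mul(-1, -178))), -160850), -228764) = Add(Add(Mul(2, Add(173, 178)), -160850), -228764) = Add(Add(Mul(2, 351), -160850), -228764) = Add(Add(702, -160850), -228764) = Add(-160148, -228764) = -388912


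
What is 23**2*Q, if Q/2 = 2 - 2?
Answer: 0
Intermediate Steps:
Q = 0 (Q = 2*(2 - 2) = 2*0 = 0)
23**2*Q = 23**2*0 = 529*0 = 0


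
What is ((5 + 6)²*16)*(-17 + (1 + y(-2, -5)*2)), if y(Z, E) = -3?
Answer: -42592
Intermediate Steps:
((5 + 6)²*16)*(-17 + (1 + y(-2, -5)*2)) = ((5 + 6)²*16)*(-17 + (1 - 3*2)) = (11²*16)*(-17 + (1 - 6)) = (121*16)*(-17 - 5) = 1936*(-22) = -42592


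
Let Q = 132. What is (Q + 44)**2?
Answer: 30976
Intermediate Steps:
(Q + 44)**2 = (132 + 44)**2 = 176**2 = 30976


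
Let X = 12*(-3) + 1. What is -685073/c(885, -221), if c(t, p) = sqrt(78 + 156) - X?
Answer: -23977555/991 + 2055219*sqrt(26)/991 ≈ -13621.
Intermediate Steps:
X = -35 (X = -36 + 1 = -35)
c(t, p) = 35 + 3*sqrt(26) (c(t, p) = sqrt(78 + 156) - 1*(-35) = sqrt(234) + 35 = 3*sqrt(26) + 35 = 35 + 3*sqrt(26))
-685073/c(885, -221) = -685073/(35 + 3*sqrt(26))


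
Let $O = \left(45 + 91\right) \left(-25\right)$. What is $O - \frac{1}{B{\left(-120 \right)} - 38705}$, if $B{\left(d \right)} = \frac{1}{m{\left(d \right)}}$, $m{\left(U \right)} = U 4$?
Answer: $- \frac{63166562920}{18578401} \approx -3400.0$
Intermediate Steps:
$m{\left(U \right)} = 4 U$
$B{\left(d \right)} = \frac{1}{4 d}$
$O = -3400$ ($O = 136 \left(-25\right) = -3400$)
$O - \frac{1}{B{\left(-120 \right)} - 38705} = -3400 - \frac{1}{\frac{1}{4 \left(-120\right)} - 38705} = -3400 - \frac{1}{\frac{1}{4} \left(- \frac{1}{120}\right) - 38705} = -3400 - \frac{1}{- \frac{1}{480} - 38705} = -3400 - \frac{1}{- \frac{18578401}{480}} = -3400 - - \frac{480}{18578401} = -3400 + \frac{480}{18578401} = - \frac{63166562920}{18578401}$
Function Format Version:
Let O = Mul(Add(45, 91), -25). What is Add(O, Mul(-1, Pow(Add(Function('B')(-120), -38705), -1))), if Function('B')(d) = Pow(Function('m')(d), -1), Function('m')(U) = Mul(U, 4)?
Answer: Rational(-63166562920, 18578401) ≈ -3400.0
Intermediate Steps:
Function('m')(U) = Mul(4, U)
Function('B')(d) = Mul(Rational(1, 4), Pow(d, -1)) (Function('B')(d) = Pow(Mul(4, d), -1) = Mul(Rational(1, 4), Pow(d, -1)))
O = -3400 (O = Mul(136, -25) = -3400)
Add(O, Mul(-1, Pow(Add(Function('B')(-120), -38705), -1))) = Add(-3400, Mul(-1, Pow(Add(Mul(Rational(1, 4), Pow(-120, -1)), -38705), -1))) = Add(-3400, Mul(-1, Pow(Add(Mul(Rational(1, 4), Rational(-1, 120)), -38705), -1))) = Add(-3400, Mul(-1, Pow(Add(Rational(-1, 480), -38705), -1))) = Add(-3400, Mul(-1, Pow(Rational(-18578401, 480), -1))) = Add(-3400, Mul(-1, Rational(-480, 18578401))) = Add(-3400, Rational(480, 18578401)) = Rational(-63166562920, 18578401)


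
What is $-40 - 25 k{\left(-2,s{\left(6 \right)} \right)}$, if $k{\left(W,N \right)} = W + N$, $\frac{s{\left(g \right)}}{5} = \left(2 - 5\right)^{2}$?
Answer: $-1115$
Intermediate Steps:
$s{\left(g \right)} = 45$ ($s{\left(g \right)} = 5 \left(2 - 5\right)^{2} = 5 \left(-3\right)^{2} = 5 \cdot 9 = 45$)
$k{\left(W,N \right)} = N + W$
$-40 - 25 k{\left(-2,s{\left(6 \right)} \right)} = -40 - 25 \left(45 - 2\right) = -40 - 1075 = -1115$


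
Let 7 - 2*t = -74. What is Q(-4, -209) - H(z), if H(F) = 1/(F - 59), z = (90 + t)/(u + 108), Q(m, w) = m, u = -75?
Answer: -4822/1211 ≈ -3.9818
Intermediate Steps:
t = 81/2 (t = 7/2 - ½*(-74) = 7/2 + 37 = 81/2 ≈ 40.500)
z = 87/22 (z = (90 + 81/2)/(-75 + 108) = (261/2)/33 = (261/2)*(1/33) = 87/22 ≈ 3.9545)
H(F) = 1/(-59 + F)
Q(-4, -209) - H(z) = -4 - 1/(-59 + 87/22) = -4 - 1/(-1211/22) = -4 - 1*(-22/1211) = -4 + 22/1211 = -4822/1211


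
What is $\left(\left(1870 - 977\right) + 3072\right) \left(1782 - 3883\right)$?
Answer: $-8330465$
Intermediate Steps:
$\left(\left(1870 - 977\right) + 3072\right) \left(1782 - 3883\right) = \left(893 + 3072\right) \left(-2101\right) = 3965 \left(-2101\right) = -8330465$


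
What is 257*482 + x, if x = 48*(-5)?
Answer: 123634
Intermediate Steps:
x = -240
257*482 + x = 257*482 - 240 = 123874 - 240 = 123634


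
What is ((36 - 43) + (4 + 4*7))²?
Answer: 625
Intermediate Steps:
((36 - 43) + (4 + 4*7))² = (-7 + (4 + 28))² = (-7 + 32)² = 25² = 625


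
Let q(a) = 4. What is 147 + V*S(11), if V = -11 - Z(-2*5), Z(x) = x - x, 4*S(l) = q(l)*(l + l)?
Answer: -95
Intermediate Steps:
S(l) = 2*l (S(l) = (4*(l + l))/4 = (4*(2*l))/4 = (8*l)/4 = 2*l)
Z(x) = 0
V = -11 (V = -11 - 1*0 = -11 + 0 = -11)
147 + V*S(11) = 147 - 22*11 = 147 - 11*22 = 147 - 242 = -95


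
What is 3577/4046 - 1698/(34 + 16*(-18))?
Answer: 555619/73406 ≈ 7.5691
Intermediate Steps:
3577/4046 - 1698/(34 + 16*(-18)) = 3577*(1/4046) - 1698/(34 - 288) = 511/578 - 1698/(-254) = 511/578 - 1698*(-1/254) = 511/578 + 849/127 = 555619/73406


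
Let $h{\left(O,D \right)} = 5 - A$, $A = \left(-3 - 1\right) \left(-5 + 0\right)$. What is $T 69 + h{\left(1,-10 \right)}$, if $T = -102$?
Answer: $-7053$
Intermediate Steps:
$A = 20$ ($A = \left(-4\right) \left(-5\right) = 20$)
$h{\left(O,D \right)} = -15$ ($h{\left(O,D \right)} = 5 - 20 = -15$)
$T 69 + h{\left(1,-10 \right)} = \left(-102\right) 69 - 15 = -7038 - 15 = -7053$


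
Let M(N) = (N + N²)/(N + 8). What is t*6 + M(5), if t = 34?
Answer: 2682/13 ≈ 206.31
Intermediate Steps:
M(N) = (N + N²)/(8 + N)
t*6 + M(5) = 34*6 + 5*(1 + 5)/(8 + 5) = 204 + 5*6/13 = 204 + 5*(1/13)*6 = 204 + 30/13 = 2682/13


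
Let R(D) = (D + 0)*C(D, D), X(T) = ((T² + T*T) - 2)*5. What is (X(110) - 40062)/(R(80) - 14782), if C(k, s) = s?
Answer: -13488/1397 ≈ -9.6550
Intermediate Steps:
X(T) = -10 + 10*T² (X(T) = ((T² + T²) - 2)*5 = (2*T² - 2)*5 = (-2 + 2*T²)*5 = -10 + 10*T²)
R(D) = D² (R(D) = (D + 0)*D = D*D = D²)
(X(110) - 40062)/(R(80) - 14782) = ((-10 + 10*110²) - 40062)/(80² - 14782) = ((-10 + 10*12100) - 40062)/(6400 - 14782) = ((-10 + 121000) - 40062)/(-8382) = (120990 - 40062)*(-1/8382) = 80928*(-1/8382) = -13488/1397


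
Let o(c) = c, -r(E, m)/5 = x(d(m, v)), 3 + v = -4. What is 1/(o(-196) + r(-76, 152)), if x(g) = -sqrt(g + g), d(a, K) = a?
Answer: -49/7704 - 5*sqrt(19)/7704 ≈ -0.0091893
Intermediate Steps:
v = -7 (v = -3 - 4 = -7)
x(g) = -sqrt(2)*sqrt(g) (x(g) = -sqrt(2*g) = -sqrt(2)*sqrt(g))
r(E, m) = 5*sqrt(2)*sqrt(m) (r(E, m) = -(-5)*sqrt(2)*sqrt(m) = 5*sqrt(2)*sqrt(m))
1/(o(-196) + r(-76, 152)) = 1/(-196 + 5*sqrt(2)*sqrt(152)) = 1/(-196 + 5*sqrt(2)*(2*sqrt(38))) = 1/(-196 + 20*sqrt(19))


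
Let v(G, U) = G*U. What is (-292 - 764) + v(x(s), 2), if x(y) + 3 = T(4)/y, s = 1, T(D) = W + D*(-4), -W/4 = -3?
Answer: -1070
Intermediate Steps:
W = 12 (W = -4*(-3) = 12)
T(D) = 12 - 4*D (T(D) = 12 + D*(-4) = 12 - 4*D)
x(y) = -3 - 4/y (x(y) = -3 + (12 - 4*4)/y = -3 + (12 - 16)/y = -3 - 4/y)
(-292 - 764) + v(x(s), 2) = (-292 - 764) + (-3 - 4/1)*2 = -1056 + (-3 - 4*1)*2 = -1056 + (-3 - 4)*2 = -1056 - 7*2 = -1056 - 14 = -1070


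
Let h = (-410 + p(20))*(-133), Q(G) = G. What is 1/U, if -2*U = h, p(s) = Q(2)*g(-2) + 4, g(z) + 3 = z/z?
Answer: -1/27265 ≈ -3.6677e-5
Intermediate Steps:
g(z) = -2 (g(z) = -3 + z/z = -3 + 1 = -2)
p(s) = 0 (p(s) = 2*(-2) + 4 = -4 + 4 = 0)
h = 54530 (h = (-410 + 0)*(-133) = -410*(-133) = 54530)
U = -27265 (U = -½*54530 = -27265)
1/U = 1/(-27265) = -1/27265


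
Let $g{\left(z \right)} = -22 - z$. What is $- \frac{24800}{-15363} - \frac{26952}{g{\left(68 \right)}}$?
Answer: $\frac{23127532}{76815} \approx 301.08$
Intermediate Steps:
$- \frac{24800}{-15363} - \frac{26952}{g{\left(68 \right)}} = - \frac{24800}{-15363} - \frac{26952}{-22 - 68} = \left(-24800\right) \left(- \frac{1}{15363}\right) - \frac{26952}{-22 - 68} = \frac{24800}{15363} - \frac{26952}{-90} = \frac{24800}{15363} - - \frac{4492}{15} = \frac{24800}{15363} + \frac{4492}{15} = \frac{23127532}{76815}$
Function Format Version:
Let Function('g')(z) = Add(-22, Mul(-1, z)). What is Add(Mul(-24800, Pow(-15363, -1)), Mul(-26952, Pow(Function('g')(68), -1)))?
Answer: Rational(23127532, 76815) ≈ 301.08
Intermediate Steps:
Add(Mul(-24800, Pow(-15363, -1)), Mul(-26952, Pow(Function('g')(68), -1))) = Add(Mul(-24800, Pow(-15363, -1)), Mul(-26952, Pow(Add(-22, Mul(-1, 68)), -1))) = Add(Mul(-24800, Rational(-1, 15363)), Mul(-26952, Pow(Add(-22, -68), -1))) = Add(Rational(24800, 15363), Mul(-26952, Pow(-90, -1))) = Add(Rational(24800, 15363), Mul(-26952, Rational(-1, 90))) = Add(Rational(24800, 15363), Rational(4492, 15)) = Rational(23127532, 76815)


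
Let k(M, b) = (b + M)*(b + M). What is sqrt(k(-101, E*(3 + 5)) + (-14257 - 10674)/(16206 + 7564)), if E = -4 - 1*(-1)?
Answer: 3*sqrt(980859328070)/23770 ≈ 125.00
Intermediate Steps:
E = -3 (E = -4 + 1 = -3)
k(M, b) = (M + b)**2 (k(M, b) = (M + b)*(M + b) = (M + b)**2)
sqrt(k(-101, E*(3 + 5)) + (-14257 - 10674)/(16206 + 7564)) = sqrt((-101 - 3*(3 + 5))**2 + (-14257 - 10674)/(16206 + 7564)) = sqrt((-101 - 3*8)**2 - 24931/23770) = sqrt((-101 - 24)**2 - 24931*1/23770) = sqrt((-125)**2 - 24931/23770) = sqrt(15625 - 24931/23770) = sqrt(371381319/23770) = 3*sqrt(980859328070)/23770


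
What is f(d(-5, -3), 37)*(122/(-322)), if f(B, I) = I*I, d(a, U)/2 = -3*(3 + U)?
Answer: -83509/161 ≈ -518.69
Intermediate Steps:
d(a, U) = -18 - 6*U (d(a, U) = 2*(-3*(3 + U)) = 2*(-9 - 3*U) = -18 - 6*U)
f(B, I) = I**2
f(d(-5, -3), 37)*(122/(-322)) = 37**2*(122/(-322)) = 1369*(122*(-1/322)) = 1369*(-61/161) = -83509/161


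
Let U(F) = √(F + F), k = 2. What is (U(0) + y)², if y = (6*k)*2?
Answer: 576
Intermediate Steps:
U(F) = √2*√F (U(F) = √(2*F) = √2*√F)
y = 24 (y = (6*2)*2 = 12*2 = 24)
(U(0) + y)² = (√2*√0 + 24)² = (√2*0 + 24)² = (0 + 24)² = 24² = 576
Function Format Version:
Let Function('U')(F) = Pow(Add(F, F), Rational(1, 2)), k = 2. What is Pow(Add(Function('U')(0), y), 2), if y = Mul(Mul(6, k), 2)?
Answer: 576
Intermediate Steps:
Function('U')(F) = Mul(Pow(2, Rational(1, 2)), Pow(F, Rational(1, 2))) (Function('U')(F) = Pow(Mul(2, F), Rational(1, 2)) = Mul(Pow(2, Rational(1, 2)), Pow(F, Rational(1, 2))))
y = 24 (y = Mul(Mul(6, 2), 2) = Mul(12, 2) = 24)
Pow(Add(Function('U')(0), y), 2) = Pow(Add(Mul(Pow(2, Rational(1, 2)), Pow(0, Rational(1, 2))), 24), 2) = Pow(Add(Mul(Pow(2, Rational(1, 2)), 0), 24), 2) = Pow(Add(0, 24), 2) = Pow(24, 2) = 576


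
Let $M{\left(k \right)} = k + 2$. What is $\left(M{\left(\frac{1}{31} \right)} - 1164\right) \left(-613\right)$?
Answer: $\frac{22080873}{31} \approx 7.1229 \cdot 10^{5}$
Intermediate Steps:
$M{\left(k \right)} = 2 + k$
$\left(M{\left(\frac{1}{31} \right)} - 1164\right) \left(-613\right) = \left(\left(2 + \frac{1}{31}\right) - 1164\right) \left(-613\right) = \left(\frac{63}{31} - 1164\right) \left(-613\right) = \left(- \frac{36021}{31}\right) \left(-613\right) = \frac{22080873}{31}$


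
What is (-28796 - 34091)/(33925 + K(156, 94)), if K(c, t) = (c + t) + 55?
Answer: -62887/34230 ≈ -1.8372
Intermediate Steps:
K(c, t) = 55 + c + t
(-28796 - 34091)/(33925 + K(156, 94)) = (-28796 - 34091)/(33925 + (55 + 156 + 94)) = -62887/(33925 + 305) = -62887/34230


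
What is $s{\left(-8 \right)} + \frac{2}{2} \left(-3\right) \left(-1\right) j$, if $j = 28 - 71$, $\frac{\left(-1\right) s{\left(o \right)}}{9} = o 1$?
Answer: $-57$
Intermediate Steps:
$s{\left(o \right)} = - 9 o$ ($s{\left(o \right)} = - 9 o 1 = - 9 o$)
$j = -43$ ($j = 28 - 71 = -43$)
$s{\left(-8 \right)} + \frac{2}{2} \left(-3\right) \left(-1\right) j = \left(-9\right) \left(-8\right) + \frac{2}{2} \left(-3\right) \left(-1\right) \left(-43\right) = 72 + 2 \cdot \frac{1}{2} \left(-3\right) \left(-1\right) \left(-43\right) = 72 + 1 \left(-3\right) \left(-1\right) \left(-43\right) = 72 + \left(-3\right) \left(-1\right) \left(-43\right) = 72 + 3 \left(-43\right) = 72 - 129 = -57$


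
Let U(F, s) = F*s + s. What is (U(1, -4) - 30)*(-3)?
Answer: 114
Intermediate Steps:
U(F, s) = s + F*s
(U(1, -4) - 30)*(-3) = (-4*(1 + 1) - 30)*(-3) = (-4*2 - 30)*(-3) = (-8 - 30)*(-3) = -38*(-3) = 114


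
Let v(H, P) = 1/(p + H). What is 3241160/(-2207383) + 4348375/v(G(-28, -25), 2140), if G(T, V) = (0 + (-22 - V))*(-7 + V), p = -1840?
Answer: -18582752249123160/2207383 ≈ -8.4185e+9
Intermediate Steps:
G(T, V) = (-22 - V)*(-7 + V)
v(H, P) = 1/(-1840 + H)
3241160/(-2207383) + 4348375/v(G(-28, -25), 2140) = 3241160/(-2207383) + 4348375/(1/(-1840 + (154 - 1*(-25)**2 - 15*(-25)))) = 3241160*(-1/2207383) + 4348375/(1/(-1840 + (154 - 1*625 + 375))) = -3241160/2207383 + 4348375/(1/(-1840 + (154 - 625 + 375))) = -3241160/2207383 + 4348375/(1/(-1840 - 96)) = -3241160/2207383 + 4348375/(1/(-1936)) = -3241160/2207383 + 4348375/(-1/1936) = -3241160/2207383 + 4348375*(-1936) = -3241160/2207383 - 8418454000 = -18582752249123160/2207383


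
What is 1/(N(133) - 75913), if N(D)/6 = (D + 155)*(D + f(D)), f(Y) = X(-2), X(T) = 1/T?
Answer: 1/153047 ≈ 6.5339e-6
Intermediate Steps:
f(Y) = -½ (f(Y) = 1/(-2) = -½)
N(D) = 6*(155 + D)*(-½ + D) (N(D) = 6*((D + 155)*(D - ½)) = 6*((155 + D)*(-½ + D)) = 6*(155 + D)*(-½ + D))
1/(N(133) - 75913) = 1/((-465 + 6*133² + 927*133) - 75913) = 1/((-465 + 6*17689 + 123291) - 75913) = 1/((-465 + 106134 + 123291) - 75913) = 1/(228960 - 75913) = 1/153047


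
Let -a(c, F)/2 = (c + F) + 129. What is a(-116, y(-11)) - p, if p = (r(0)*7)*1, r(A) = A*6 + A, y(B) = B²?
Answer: -268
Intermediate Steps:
r(A) = 7*A (r(A) = 6*A + A = 7*A)
a(c, F) = -258 - 2*F - 2*c (a(c, F) = -2*((c + F) + 129) = -2*((F + c) + 129) = -2*(129 + F + c) = -258 - 2*F - 2*c)
p = 0 (p = ((7*0)*7)*1 = (0*7)*1 = 0*1 = 0)
a(-116, y(-11)) - p = (-258 - 2*(-11)² - 2*(-116)) - 1*0 = (-258 - 2*121 + 232) + 0 = (-258 - 242 + 232) + 0 = -268 + 0 = -268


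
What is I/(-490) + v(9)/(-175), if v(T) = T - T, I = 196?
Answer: -2/5 ≈ -0.40000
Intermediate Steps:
v(T) = 0
I/(-490) + v(9)/(-175) = 196/(-490) + 0/(-175) = 196*(-1/490) + 0*(-1/175) = -2/5 + 0 = -2/5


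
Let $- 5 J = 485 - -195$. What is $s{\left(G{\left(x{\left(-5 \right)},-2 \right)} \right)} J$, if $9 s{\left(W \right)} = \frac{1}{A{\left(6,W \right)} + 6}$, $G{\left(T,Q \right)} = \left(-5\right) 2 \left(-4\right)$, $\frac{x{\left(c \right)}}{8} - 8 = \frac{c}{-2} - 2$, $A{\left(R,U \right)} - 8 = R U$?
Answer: $- \frac{68}{1143} \approx -0.059493$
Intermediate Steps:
$A{\left(R,U \right)} = 8 + R U$
$x{\left(c \right)} = 48 - 4 c$ ($x{\left(c \right)} = 64 + 8 \left(\frac{c}{-2} - 2\right) = 64 + 8 \left(c \left(- \frac{1}{2}\right) - 2\right) = 64 + 8 \left(- \frac{c}{2} - 2\right) = 64 + 8 \left(-2 - \frac{c}{2}\right) = 64 - \left(16 + 4 c\right) = 48 - 4 c$)
$G{\left(T,Q \right)} = 40$ ($G{\left(T,Q \right)} = \left(-10\right) \left(-4\right) = 40$)
$s{\left(W \right)} = \frac{1}{9 \left(14 + 6 W\right)}$ ($s{\left(W \right)} = \frac{1}{9 \left(\left(8 + 6 W\right) + 6\right)} = \frac{1}{9 \left(14 + 6 W\right)}$)
$J = -136$ ($J = - \frac{485 - -195}{5} = - \frac{485 + 195}{5} = \left(- \frac{1}{5}\right) 680 = -136$)
$s{\left(G{\left(x{\left(-5 \right)},-2 \right)} \right)} J = \frac{1}{18 \left(7 + 3 \cdot 40\right)} \left(-136\right) = \frac{1}{18 \left(7 + 120\right)} \left(-136\right) = \frac{1}{18 \cdot 127} \left(-136\right) = \frac{1}{18} \cdot \frac{1}{127} \left(-136\right) = \frac{1}{2286} \left(-136\right) = - \frac{68}{1143}$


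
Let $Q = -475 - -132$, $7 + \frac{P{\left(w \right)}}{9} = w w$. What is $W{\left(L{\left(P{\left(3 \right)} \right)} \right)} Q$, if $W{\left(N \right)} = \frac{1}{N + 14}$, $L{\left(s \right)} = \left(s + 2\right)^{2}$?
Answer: $- \frac{343}{414} \approx -0.8285$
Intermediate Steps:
$P{\left(w \right)} = -63 + 9 w^{2}$ ($P{\left(w \right)} = -63 + 9 w w = -63 + 9 w^{2}$)
$L{\left(s \right)} = \left(2 + s\right)^{2}$
$W{\left(N \right)} = \frac{1}{14 + N}$
$Q = -343$ ($Q = -475 + 132 = -343$)
$W{\left(L{\left(P{\left(3 \right)} \right)} \right)} Q = \frac{1}{14 + \left(2 - \left(63 - 9 \cdot 3^{2}\right)\right)^{2}} \left(-343\right) = \frac{1}{14 + \left(2 + \left(-63 + 9 \cdot 9\right)\right)^{2}} \left(-343\right) = \frac{1}{14 + \left(2 + \left(-63 + 81\right)\right)^{2}} \left(-343\right) = \frac{1}{14 + \left(2 + 18\right)^{2}} \left(-343\right) = \frac{1}{14 + 20^{2}} \left(-343\right) = \frac{1}{14 + 400} \left(-343\right) = \frac{1}{414} \left(-343\right) = - \frac{343}{414}$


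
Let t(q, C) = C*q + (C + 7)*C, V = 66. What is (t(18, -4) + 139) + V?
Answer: 121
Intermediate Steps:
t(q, C) = C*q + C*(7 + C) (t(q, C) = C*q + (7 + C)*C = C*q + C*(7 + C))
(t(18, -4) + 139) + V = (-4*(7 - 4 + 18) + 139) + 66 = (-4*21 + 139) + 66 = (-84 + 139) + 66 = 55 + 66 = 121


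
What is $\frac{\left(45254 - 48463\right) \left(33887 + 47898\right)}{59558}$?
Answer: $- \frac{262448065}{59558} \approx -4406.6$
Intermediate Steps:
$\frac{\left(45254 - 48463\right) \left(33887 + 47898\right)}{59558} = \left(-3209\right) 81785 \cdot \frac{1}{59558} = \left(-262448065\right) \frac{1}{59558} = - \frac{262448065}{59558}$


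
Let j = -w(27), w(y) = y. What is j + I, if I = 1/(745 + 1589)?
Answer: -63017/2334 ≈ -27.000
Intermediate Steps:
I = 1/2334 ≈ 0.00042845
j = -27 (j = -1*27 = -27)
j + I = -27 + 1/2334 = -63017/2334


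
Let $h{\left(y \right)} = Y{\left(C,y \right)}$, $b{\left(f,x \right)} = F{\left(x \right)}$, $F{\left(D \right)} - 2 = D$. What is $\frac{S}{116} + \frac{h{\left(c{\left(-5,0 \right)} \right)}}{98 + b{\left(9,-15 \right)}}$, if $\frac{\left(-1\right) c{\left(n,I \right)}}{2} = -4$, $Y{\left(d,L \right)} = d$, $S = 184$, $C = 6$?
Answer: $\frac{4084}{2465} \approx 1.6568$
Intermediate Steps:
$F{\left(D \right)} = 2 + D$
$b{\left(f,x \right)} = 2 + x$
$c{\left(n,I \right)} = 8$ ($c{\left(n,I \right)} = \left(-2\right) \left(-4\right) = 8$)
$h{\left(y \right)} = 6$
$\frac{S}{116} + \frac{h{\left(c{\left(-5,0 \right)} \right)}}{98 + b{\left(9,-15 \right)}} = \frac{184}{116} + \frac{6}{98 + \left(2 - 15\right)} = 184 \cdot \frac{1}{116} + \frac{6}{98 - 13} = \frac{46}{29} + \frac{6}{85} = \frac{4084}{2465}$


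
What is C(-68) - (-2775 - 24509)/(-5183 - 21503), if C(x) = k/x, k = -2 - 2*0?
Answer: -450485/453662 ≈ -0.99300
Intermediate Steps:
k = -2 (k = -2 + 0 = -2)
C(x) = -2/x
C(-68) - (-2775 - 24509)/(-5183 - 21503) = -2/(-68) - (-2775 - 24509)/(-5183 - 21503) = -2*(-1/68) - (-27284)/(-26686) = 1/34 - (-27284)*(-1)/26686 = 1/34 - 1*13642/13343 = 1/34 - 13642/13343 = -450485/453662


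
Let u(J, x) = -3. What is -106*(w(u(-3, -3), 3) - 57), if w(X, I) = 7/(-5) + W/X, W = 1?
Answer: 93386/15 ≈ 6225.7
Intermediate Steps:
w(X, I) = -7/5 + 1/X (w(X, I) = 7/(-5) + 1/X = 7*(-⅕) + 1/X = -7/5 + 1/X)
-106*(w(u(-3, -3), 3) - 57) = -106*((-7/5 + 1/(-3)) - 57) = -106*((-7/5 - ⅓) - 57) = -106*(-26/15 - 57) = -106*(-881/15) = 93386/15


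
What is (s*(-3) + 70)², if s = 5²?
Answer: 25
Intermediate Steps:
s = 25
(s*(-3) + 70)² = (25*(-3) + 70)² = (-75 + 70)² = (-5)² = 25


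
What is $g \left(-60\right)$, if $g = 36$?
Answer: $-2160$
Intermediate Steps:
$g \left(-60\right) = 36 \left(-60\right) = -2160$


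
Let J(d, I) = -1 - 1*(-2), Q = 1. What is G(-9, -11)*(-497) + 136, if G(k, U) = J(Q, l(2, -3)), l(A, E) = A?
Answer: -361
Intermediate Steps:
J(d, I) = 1 (J(d, I) = -1 + 2 = 1)
G(k, U) = 1
G(-9, -11)*(-497) + 136 = 1*(-497) + 136 = -497 + 136 = -361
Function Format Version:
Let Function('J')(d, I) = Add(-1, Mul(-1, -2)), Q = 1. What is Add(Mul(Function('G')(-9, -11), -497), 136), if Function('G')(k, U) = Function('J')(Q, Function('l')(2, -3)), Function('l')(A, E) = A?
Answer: -361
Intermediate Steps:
Function('J')(d, I) = 1 (Function('J')(d, I) = Add(-1, 2) = 1)
Function('G')(k, U) = 1
Add(Mul(Function('G')(-9, -11), -497), 136) = Add(Mul(1, -497), 136) = Add(-497, 136) = -361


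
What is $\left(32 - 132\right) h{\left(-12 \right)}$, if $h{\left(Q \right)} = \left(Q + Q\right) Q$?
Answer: $-28800$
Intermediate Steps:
$h{\left(Q \right)} = 2 Q^{2}$ ($h{\left(Q \right)} = 2 Q Q = 2 Q^{2}$)
$\left(32 - 132\right) h{\left(-12 \right)} = \left(32 - 132\right) 2 \left(-12\right)^{2} = - 100 \cdot 2 \cdot 144 = \left(-100\right) 288 = -28800$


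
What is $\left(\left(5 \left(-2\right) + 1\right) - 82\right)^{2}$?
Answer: $8281$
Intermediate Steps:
$\left(\left(5 \left(-2\right) + 1\right) - 82\right)^{2} = \left(\left(-10 + 1\right) - 82\right)^{2} = \left(-9 - 82\right)^{2} = \left(-91\right)^{2} = 8281$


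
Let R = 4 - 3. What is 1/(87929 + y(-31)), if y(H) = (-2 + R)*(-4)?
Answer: 1/87933 ≈ 1.1372e-5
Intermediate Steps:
R = 1
y(H) = 4 (y(H) = (-2 + 1)*(-4) = -1*(-4) = 4)
1/(87929 + y(-31)) = 1/(87929 + 4) = 1/87933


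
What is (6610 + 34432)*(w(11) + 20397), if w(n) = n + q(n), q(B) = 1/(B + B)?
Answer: 9213457017/11 ≈ 8.3759e+8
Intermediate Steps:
q(B) = 1/(2*B)
w(n) = n + 1/(2*n)
(6610 + 34432)*(w(11) + 20397) = (6610 + 34432)*((11 + (½)/11) + 20397) = 41042*((11 + (½)*(1/11)) + 20397) = 41042*((11 + 1/22) + 20397) = 41042*(243/22 + 20397) = 41042*(448977/22) = 9213457017/11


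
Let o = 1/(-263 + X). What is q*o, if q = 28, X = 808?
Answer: 28/545 ≈ 0.051376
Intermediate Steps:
o = 1/545 (o = 1/(-263 + 808) = 1/545 ≈ 0.0018349)
q*o = 28*(1/545) = 28/545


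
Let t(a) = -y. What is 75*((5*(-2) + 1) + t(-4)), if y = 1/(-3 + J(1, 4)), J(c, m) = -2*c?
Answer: -660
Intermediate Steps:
y = -⅕ (y = 1/(-3 - 2*1) = 1/(-3 - 2) = 1/(-5) = -⅕ ≈ -0.20000)
t(a) = ⅕ (t(a) = -1*(-⅕) = ⅕)
75*((5*(-2) + 1) + t(-4)) = 75*((5*(-2) + 1) + ⅕) = 75*((-10 + 1) + ⅕) = 75*(-9 + ⅕) = 75*(-44/5) = -660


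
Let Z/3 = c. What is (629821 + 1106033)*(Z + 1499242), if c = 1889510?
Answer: 12442205697288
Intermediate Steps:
Z = 5668530 (Z = 3*1889510 = 5668530)
(629821 + 1106033)*(Z + 1499242) = (629821 + 1106033)*(5668530 + 1499242) = 1735854*7167772 = 12442205697288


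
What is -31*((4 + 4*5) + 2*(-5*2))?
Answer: -124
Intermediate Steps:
-31*((4 + 4*5) + 2*(-5*2)) = -31*((4 + 20) + 2*(-10)) = -31*(24 - 20) = -31*4 = -124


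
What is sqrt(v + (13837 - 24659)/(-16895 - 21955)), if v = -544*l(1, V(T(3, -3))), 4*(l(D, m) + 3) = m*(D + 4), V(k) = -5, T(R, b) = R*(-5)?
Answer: sqrt(1550067603)/555 ≈ 70.939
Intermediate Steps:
T(R, b) = -5*R
l(D, m) = -3 + m*(4 + D)/4 (l(D, m) = -3 + (m*(D + 4))/4 = -3 + (m*(4 + D))/4 = -3 + m*(4 + D)/4)
v = 5032 (v = -544*(-3 - 5 + (1/4)*1*(-5)) = -544*(-3 - 5 - 5/4) = -544*(-37/4) = 5032)
sqrt(v + (13837 - 24659)/(-16895 - 21955)) = sqrt(5032 + (13837 - 24659)/(-16895 - 21955)) = sqrt(5032 - 10822/(-38850)) = sqrt(5032 - 10822*(-1/38850)) = sqrt(5032 + 773/2775) = sqrt(13964573/2775) = sqrt(1550067603)/555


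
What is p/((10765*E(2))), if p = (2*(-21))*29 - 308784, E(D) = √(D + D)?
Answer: -155001/10765 ≈ -14.399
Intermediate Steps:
E(D) = √2*√D (E(D) = √(2*D) = √2*√D)
p = -310002 (p = -42*29 - 308784 = -1218 - 308784 = -310002)
p/((10765*E(2))) = -310002/(10765*(√2*√2)) = -310002/(10765*2) = -310002/21530 = -310002*1/21530 = -155001/10765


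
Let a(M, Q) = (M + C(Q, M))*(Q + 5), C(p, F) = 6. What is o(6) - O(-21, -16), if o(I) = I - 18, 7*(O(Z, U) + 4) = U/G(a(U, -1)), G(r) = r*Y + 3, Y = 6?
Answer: -13288/1659 ≈ -8.0096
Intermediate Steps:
a(M, Q) = (5 + Q)*(6 + M) (a(M, Q) = (M + 6)*(Q + 5) = (6 + M)*(5 + Q) = (5 + Q)*(6 + M))
G(r) = 3 + 6*r (G(r) = r*6 + 3 = 6*r + 3 = 3 + 6*r)
O(Z, U) = -4 + U/(7*(147 + 24*U)) (O(Z, U) = -4 + (U/(3 + 6*(30 + 5*U + 6*(-1) + U*(-1))))/7 = -4 + (U/(3 + 6*(30 + 5*U - 6 - U)))/7 = -4 + (U/(3 + 6*(24 + 4*U)))/7 = -4 + (U/(3 + (144 + 24*U)))/7 = -4 + (U/(147 + 24*U))/7 = -4 + U/(7*(147 + 24*U)))
o(I) = -18 + I
o(6) - O(-21, -16) = (-18 + 6) - (-4116 - 671*(-16))/(21*(49 + 8*(-16))) = -12 - (-4116 + 10736)/(21*(49 - 128)) = -12 - 6620/(21*(-79)) = -12 - (-1)*6620/(21*79) = -12 - 1*(-6620/1659) = -12 + 6620/1659 = -13288/1659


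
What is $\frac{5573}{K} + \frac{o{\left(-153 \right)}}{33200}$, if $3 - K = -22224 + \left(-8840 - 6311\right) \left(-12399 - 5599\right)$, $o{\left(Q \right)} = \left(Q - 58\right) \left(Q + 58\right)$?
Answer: $\frac{1093078868519}{1810498727440} \approx 0.60374$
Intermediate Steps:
$o{\left(Q \right)} = \left(-58 + Q\right) \left(58 + Q\right)$
$K = -272665471$ ($K = 3 - \left(-22224 + \left(-8840 - 6311\right) \left(-12399 - 5599\right)\right) = 3 - \left(-22224 - -272687698\right) = 3 - \left(-22224 + 272687698\right) = 3 - 272665474 = -272665471$)
$\frac{5573}{K} + \frac{o{\left(-153 \right)}}{33200} = \frac{5573}{-272665471} + \frac{-3364 + \left(-153\right)^{2}}{33200} = 5573 \left(- \frac{1}{272665471}\right) + \left(-3364 + 23409\right) \frac{1}{33200} = - \frac{5573}{272665471} + 20045 \cdot \frac{1}{33200} = - \frac{5573}{272665471} + \frac{4009}{6640} = \frac{1093078868519}{1810498727440}$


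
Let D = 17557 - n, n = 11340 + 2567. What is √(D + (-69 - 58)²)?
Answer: √19779 ≈ 140.64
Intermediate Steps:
n = 13907
D = 3650 (D = 17557 - 1*13907 = 17557 - 13907 = 3650)
√(D + (-69 - 58)²) = √(3650 + (-69 - 58)²) = √(3650 + (-127)²) = √(3650 + 16129) = √19779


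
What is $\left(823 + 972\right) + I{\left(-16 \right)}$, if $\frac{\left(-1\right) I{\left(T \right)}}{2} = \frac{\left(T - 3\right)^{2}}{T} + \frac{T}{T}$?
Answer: $\frac{14705}{8} \approx 1838.1$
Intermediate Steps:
$I{\left(T \right)} = -2 - \frac{2 \left(-3 + T\right)^{2}}{T}$ ($I{\left(T \right)} = - 2 \left(\frac{\left(T - 3\right)^{2}}{T} + \frac{T}{T}\right) = - 2 \left(\frac{\left(-3 + T\right)^{2}}{T} + 1\right) = - 2 \left(1 + \frac{\left(-3 + T\right)^{2}}{T}\right) = -2 - \frac{2 \left(-3 + T\right)^{2}}{T}$)
$\left(823 + 972\right) + I{\left(-16 \right)} = \left(823 + 972\right) - \left(-42 - \frac{9}{8}\right) = 1795 + \left(10 - - \frac{9}{8} + 32\right) = 1795 + \left(10 + \frac{9}{8} + 32\right) = 1795 + \frac{345}{8} = \frac{14705}{8}$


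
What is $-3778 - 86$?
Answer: $-3864$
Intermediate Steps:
$-3778 - 86 = -3864$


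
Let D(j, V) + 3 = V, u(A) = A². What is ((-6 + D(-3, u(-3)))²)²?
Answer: 0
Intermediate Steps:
D(j, V) = -3 + V
((-6 + D(-3, u(-3)))²)² = ((-6 + (-3 + (-3)²))²)² = ((-6 + (-3 + 9))²)² = ((-6 + 6)²)² = (0²)² = 0² = 0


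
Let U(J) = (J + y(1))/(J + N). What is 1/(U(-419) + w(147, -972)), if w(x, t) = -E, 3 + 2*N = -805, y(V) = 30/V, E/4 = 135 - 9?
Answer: -823/414403 ≈ -0.0019860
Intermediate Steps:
E = 504 (E = 4*(135 - 9) = 4*126 = 504)
N = -404 (N = -3/2 + (1/2)*(-805) = -3/2 - 805/2 = -404)
w(x, t) = -504 (w(x, t) = -1*504 = -504)
U(J) = (30 + J)/(-404 + J) (U(J) = (J + 30/1)/(J - 404) = (J + 30*1)/(-404 + J) = (J + 30)/(-404 + J) = (30 + J)/(-404 + J))
1/(U(-419) + w(147, -972)) = 1/((30 - 419)/(-404 - 419) - 504) = 1/(-389/(-823) - 504) = 1/(-1/823*(-389) - 504) = 1/(389/823 - 504) = 1/(-414403/823) = -823/414403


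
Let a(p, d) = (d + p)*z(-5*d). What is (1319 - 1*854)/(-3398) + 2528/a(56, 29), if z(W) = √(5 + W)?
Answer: -465/3398 - 1264*I*√35/2975 ≈ -0.13685 - 2.5136*I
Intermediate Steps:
a(p, d) = √(5 - 5*d)*(d + p) (a(p, d) = (d + p)*√(5 - 5*d) = √(5 - 5*d)*(d + p))
(1319 - 1*854)/(-3398) + 2528/a(56, 29) = (1319 - 1*854)/(-3398) + 2528/((√(5 - 5*29)*(29 + 56))) = (1319 - 854)*(-1/3398) + 2528/((√(5 - 145)*85)) = 465*(-1/3398) + 2528/((√(-140)*85)) = -465/3398 + 2528/(((2*I*√35)*85)) = -465/3398 + 2528/((170*I*√35)) = -465/3398 + 2528*(-I*√35/5950) = -465/3398 - 1264*I*√35/2975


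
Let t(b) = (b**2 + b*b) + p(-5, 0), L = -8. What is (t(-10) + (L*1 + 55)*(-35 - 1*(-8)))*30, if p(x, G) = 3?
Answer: -31980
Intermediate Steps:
t(b) = 3 + 2*b**2 (t(b) = (b**2 + b*b) + 3 = (b**2 + b**2) + 3 = 2*b**2 + 3 = 3 + 2*b**2)
(t(-10) + (L*1 + 55)*(-35 - 1*(-8)))*30 = ((3 + 2*(-10)**2) + (-8*1 + 55)*(-35 - 1*(-8)))*30 = ((3 + 2*100) + (-8 + 55)*(-35 + 8))*30 = ((3 + 200) + 47*(-27))*30 = (203 - 1269)*30 = -1066*30 = -31980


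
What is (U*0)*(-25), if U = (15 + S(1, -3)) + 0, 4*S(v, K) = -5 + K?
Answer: 0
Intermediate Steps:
S(v, K) = -5/4 + K/4 (S(v, K) = (-5 + K)/4 = -5/4 + K/4)
U = 13 (U = (15 + (-5/4 + (1/4)*(-3))) + 0 = (15 + (-5/4 - 3/4)) + 0 = (15 - 2) + 0 = 13 + 0 = 13)
(U*0)*(-25) = (13*0)*(-25) = 0*(-25) = 0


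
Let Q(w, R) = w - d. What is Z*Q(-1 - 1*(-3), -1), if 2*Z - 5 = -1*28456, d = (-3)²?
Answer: 199157/2 ≈ 99579.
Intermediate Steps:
d = 9
Z = -28451/2 (Z = 5/2 + (-1*28456)/2 = 5/2 + (½)*(-28456) = 5/2 - 14228 = -28451/2 ≈ -14226.)
Q(w, R) = -9 + w (Q(w, R) = w - 1*9 = w - 9 = -9 + w)
Z*Q(-1 - 1*(-3), -1) = -28451*(-9 + (-1 - 1*(-3)))/2 = -28451*(-9 + (-1 + 3))/2 = -28451*(-9 + 2)/2 = -28451/2*(-7) = 199157/2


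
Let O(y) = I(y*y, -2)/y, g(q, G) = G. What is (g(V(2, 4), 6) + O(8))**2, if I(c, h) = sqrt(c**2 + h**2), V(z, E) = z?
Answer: 1601/16 + 15*sqrt(41) ≈ 196.11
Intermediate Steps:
O(y) = sqrt(4 + y**4)/y (O(y) = sqrt((y*y)**2 + (-2)**2)/y = sqrt((y**2)**2 + 4)/y = sqrt(y**4 + 4)/y = sqrt(4 + y**4)/y)
(g(V(2, 4), 6) + O(8))**2 = (6 + sqrt(4 + 8**4)/8)**2 = (6 + sqrt(4 + 4096)/8)**2 = (6 + sqrt(4100)/8)**2 = (6 + (10*sqrt(41))/8)**2 = (6 + 5*sqrt(41)/4)**2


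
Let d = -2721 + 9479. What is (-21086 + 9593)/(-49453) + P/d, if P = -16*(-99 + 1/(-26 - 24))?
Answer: 1950238387/4177542175 ≈ 0.46684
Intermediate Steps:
P = 39608/25 (P = -16*(-99 + 1/(-50)) = -16*(-99 - 1/50) = -16*(-4951/50) = 39608/25 ≈ 1584.3)
d = 6758
(-21086 + 9593)/(-49453) + P/d = (-21086 + 9593)/(-49453) + (39608/25)/6758 = -11493*(-1/49453) + (39608/25)*(1/6758) = 11493/49453 + 19804/84475 = 1950238387/4177542175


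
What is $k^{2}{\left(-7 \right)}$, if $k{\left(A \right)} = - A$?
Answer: $49$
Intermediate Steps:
$k^{2}{\left(-7 \right)} = \left(\left(-1\right) \left(-7\right)\right)^{2} = 7^{2} = 49$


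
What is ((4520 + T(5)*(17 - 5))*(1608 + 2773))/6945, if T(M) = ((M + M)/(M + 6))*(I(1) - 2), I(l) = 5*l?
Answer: 43880096/15279 ≈ 2871.9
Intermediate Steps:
T(M) = 6*M/(6 + M) (T(M) = ((M + M)/(M + 6))*(5*1 - 2) = ((2*M)/(6 + M))*(5 - 2) = (2*M/(6 + M))*3 = 6*M/(6 + M))
((4520 + T(5)*(17 - 5))*(1608 + 2773))/6945 = ((4520 + (6*5/(6 + 5))*(17 - 5))*(1608 + 2773))/6945 = ((4520 + (6*5/11)*12)*4381)*(1/6945) = ((4520 + (6*5*(1/11))*12)*4381)*(1/6945) = ((4520 + (30/11)*12)*4381)*(1/6945) = ((4520 + 360/11)*4381)*(1/6945) = ((50080/11)*4381)*(1/6945) = (219400480/11)*(1/6945) = 43880096/15279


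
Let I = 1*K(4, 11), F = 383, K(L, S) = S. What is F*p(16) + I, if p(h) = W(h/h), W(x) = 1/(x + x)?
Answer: 405/2 ≈ 202.50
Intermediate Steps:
I = 11 (I = 1*11 = 11)
W(x) = 1/(2*x)
p(h) = ½ (p(h) = 1/(2*((h/h))) = (½)/1 = (½)*1 = ½)
F*p(16) + I = 383*(½) + 11 = 383/2 + 11 = 405/2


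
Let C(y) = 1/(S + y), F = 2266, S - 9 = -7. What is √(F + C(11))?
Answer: √382967/13 ≈ 47.603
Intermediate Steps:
S = 2 (S = 9 - 7 = 2)
C(y) = 1/(2 + y)
√(F + C(11)) = √(2266 + 1/(2 + 11)) = √(2266 + 1/13) = √(29459/13) = √382967/13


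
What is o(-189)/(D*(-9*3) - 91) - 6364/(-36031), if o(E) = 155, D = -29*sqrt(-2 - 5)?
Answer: (-5005681*I + 4983012*sqrt(7))/(36031*(91*I + 783*sqrt(7))) ≈ 0.17335 - 0.074677*I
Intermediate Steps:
D = -29*I*sqrt(7) ≈ -76.727*I
o(-189)/(D*(-9*3) - 91) - 6364/(-36031) = 155/((-29*I*sqrt(7))*(-9*3) - 91) - 6364/(-36031) = 155/(-29*I*sqrt(7)*(-27) - 91) - 6364*(-1/36031) = 155/(783*I*sqrt(7) - 91) + 6364/36031 = 155/(-91 + 783*I*sqrt(7)) + 6364/36031 = 6364/36031 + 155/(-91 + 783*I*sqrt(7))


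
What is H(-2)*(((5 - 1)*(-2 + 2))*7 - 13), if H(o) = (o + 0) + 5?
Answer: -39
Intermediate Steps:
H(o) = 5 + o (H(o) = o + 5 = 5 + o)
H(-2)*(((5 - 1)*(-2 + 2))*7 - 13) = (5 - 2)*(((5 - 1)*(-2 + 2))*7 - 13) = 3*((4*0)*7 - 13) = 3*(0*7 - 13) = 3*(0 - 13) = 3*(-13) = -39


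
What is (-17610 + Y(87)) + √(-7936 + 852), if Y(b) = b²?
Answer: -10041 + 2*I*√1771 ≈ -10041.0 + 84.167*I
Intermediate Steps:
(-17610 + Y(87)) + √(-7936 + 852) = (-17610 + 87²) + √(-7936 + 852) = (-17610 + 7569) + √(-7084) = -10041 + 2*I*√1771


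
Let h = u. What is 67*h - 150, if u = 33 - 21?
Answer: 654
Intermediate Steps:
u = 12
h = 12
67*h - 150 = 67*12 - 150 = 804 - 150 = 654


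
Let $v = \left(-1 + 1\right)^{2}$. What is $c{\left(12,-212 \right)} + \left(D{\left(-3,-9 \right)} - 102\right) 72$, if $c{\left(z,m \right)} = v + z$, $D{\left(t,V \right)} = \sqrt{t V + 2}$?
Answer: $-7332 + 72 \sqrt{29} \approx -6944.3$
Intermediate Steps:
$D{\left(t,V \right)} = \sqrt{2 + V t}$ ($D{\left(t,V \right)} = \sqrt{V t + 2} = \sqrt{2 + V t}$)
$v = 0$ ($v = 0^{2} = 0$)
$c{\left(z,m \right)} = z$ ($c{\left(z,m \right)} = 0 + z = z$)
$c{\left(12,-212 \right)} + \left(D{\left(-3,-9 \right)} - 102\right) 72 = 12 + \left(\sqrt{2 - -27} - 102\right) 72 = 12 + \left(\sqrt{2 + 27} - 102\right) 72 = 12 + \left(\sqrt{29} - 102\right) 72 = 12 + \left(-102 + \sqrt{29}\right) 72 = 12 - \left(7344 - 72 \sqrt{29}\right) = -7332 + 72 \sqrt{29}$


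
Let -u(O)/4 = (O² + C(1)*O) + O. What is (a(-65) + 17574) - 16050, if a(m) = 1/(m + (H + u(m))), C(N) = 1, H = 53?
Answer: 24981407/16392 ≈ 1524.0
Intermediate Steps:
u(O) = -8*O - 4*O² (u(O) = -4*((O² + 1*O) + O) = -4*((O² + O) + O) = -4*((O + O²) + O) = -4*(O² + 2*O) = -8*O - 4*O²)
a(m) = 1/(53 + m - 4*m*(2 + m)) (a(m) = 1/(m + (53 - 4*m*(2 + m))) = 1/(53 + m - 4*m*(2 + m)))
(a(-65) + 17574) - 16050 = (1/(53 - 65 - 4*(-65)*(2 - 65)) + 17574) - 16050 = (1/(53 - 65 - 4*(-65)*(-63)) + 17574) - 16050 = (1/(53 - 65 - 16380) + 17574) - 16050 = (1/(-16392) + 17574) - 16050 = (-1/16392 + 17574) - 16050 = 288073007/16392 - 16050 = 24981407/16392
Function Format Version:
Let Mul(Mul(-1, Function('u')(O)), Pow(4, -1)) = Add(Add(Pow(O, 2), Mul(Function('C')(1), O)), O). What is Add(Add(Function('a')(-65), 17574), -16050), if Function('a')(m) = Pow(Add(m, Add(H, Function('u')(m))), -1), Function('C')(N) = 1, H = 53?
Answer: Rational(24981407, 16392) ≈ 1524.0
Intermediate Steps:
Function('u')(O) = Add(Mul(-8, O), Mul(-4, Pow(O, 2))) (Function('u')(O) = Mul(-4, Add(Add(Pow(O, 2), Mul(1, O)), O)) = Mul(-4, Add(Add(Pow(O, 2), O), O)) = Mul(-4, Add(Add(O, Pow(O, 2)), O)) = Mul(-4, Add(Pow(O, 2), Mul(2, O))) = Add(Mul(-8, O), Mul(-4, Pow(O, 2))))
Function('a')(m) = Pow(Add(53, m, Mul(-4, m, Add(2, m))), -1) (Function('a')(m) = Pow(Add(m, Add(53, Mul(-4, m, Add(2, m)))), -1) = Pow(Add(53, m, Mul(-4, m, Add(2, m))), -1))
Add(Add(Function('a')(-65), 17574), -16050) = Add(Add(Pow(Add(53, -65, Mul(-4, -65, Add(2, -65))), -1), 17574), -16050) = Add(Add(Pow(Add(53, -65, Mul(-4, -65, -63)), -1), 17574), -16050) = Add(Add(Pow(Add(53, -65, -16380), -1), 17574), -16050) = Add(Add(Pow(-16392, -1), 17574), -16050) = Add(Add(Rational(-1, 16392), 17574), -16050) = Add(Rational(288073007, 16392), -16050) = Rational(24981407, 16392)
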